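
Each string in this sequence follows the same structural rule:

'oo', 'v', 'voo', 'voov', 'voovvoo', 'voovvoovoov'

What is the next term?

voovvoovoovvoovvoo

Each term (from the third on) is the previous term followed by the one before it: term 3 = v·oo = voo.
Continuing: voovvoovoov · voovvoo gives term 7.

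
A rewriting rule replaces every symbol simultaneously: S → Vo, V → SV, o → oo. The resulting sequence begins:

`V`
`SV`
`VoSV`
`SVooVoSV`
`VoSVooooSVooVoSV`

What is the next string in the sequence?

φ(VoSVooooSVooVoSV) expands symbol-by-symbol to SV oo Vo SV oo oo oo oo Vo SV oo oo SV oo Vo SV; joining the 16 pieces gives the next term.

SVooVoSVooooooooVoSVooooSVooVoSV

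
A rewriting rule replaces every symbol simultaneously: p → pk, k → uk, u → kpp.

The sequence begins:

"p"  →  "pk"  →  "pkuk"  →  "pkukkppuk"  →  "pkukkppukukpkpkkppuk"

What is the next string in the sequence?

pkukkppukukpkpkkppukkppukpkukpkukukpkpkkppuk

Replace each of the 20 characters of pkukkppukukpkpkkppuk in place — pk uk kpp uk uk pk pk kpp uk kpp uk pk uk pk uk uk pk pk kpp uk — and concatenate.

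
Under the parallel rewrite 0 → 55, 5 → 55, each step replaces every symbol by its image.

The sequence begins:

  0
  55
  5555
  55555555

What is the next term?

5555555555555555

Rewriting each symbol of 55555555: 5→55, 5→55, 5→55, 5→55, 5→55, 5→55, 5→55, 5→55, which concatenates to 55 55 55 55 55 55 55 55.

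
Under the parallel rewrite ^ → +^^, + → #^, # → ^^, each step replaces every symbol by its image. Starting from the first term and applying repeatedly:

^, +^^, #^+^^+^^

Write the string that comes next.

Rewriting each symbol of #^+^^+^^: #→^^, ^→+^^, +→#^, ^→+^^, ^→+^^, +→#^, ^→+^^, ^→+^^, which concatenates to ^^ +^^ #^ +^^ +^^ #^ +^^ +^^.

^^+^^#^+^^+^^#^+^^+^^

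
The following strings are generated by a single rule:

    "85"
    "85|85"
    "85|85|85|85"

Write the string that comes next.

s(k+1) = s(k)·|·s(k) — each term doubles the last with '|' between the halves.
Doubling 85|85|85|85 with '|' between the halves:

85|85|85|85|85|85|85|85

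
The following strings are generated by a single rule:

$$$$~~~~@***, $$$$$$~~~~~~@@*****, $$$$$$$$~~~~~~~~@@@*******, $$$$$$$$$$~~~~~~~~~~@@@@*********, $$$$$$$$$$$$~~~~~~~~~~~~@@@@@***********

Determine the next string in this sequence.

$$$$$$$$$$$$$$~~~~~~~~~~~~~~@@@@@@*************

Reading off run lengths: $ runs 4, 6, 8, 10, 12; ~ runs 4, 6, 8, 10, 12; @ runs 1, 2, 3, 4, 5; * runs 3, 5, 7, 9, 11 — each is linear in n (n = 1, 2, …).
Setting n = 6 gives 14, 14, 6, 13 characters in each block.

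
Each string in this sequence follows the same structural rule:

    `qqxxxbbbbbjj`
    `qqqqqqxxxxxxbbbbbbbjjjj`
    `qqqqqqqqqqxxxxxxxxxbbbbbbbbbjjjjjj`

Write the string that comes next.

qqqqqqqqqqqqqqxxxxxxxxxxxxbbbbbbbbbbbjjjjjjjj

Term n consists of 4n-2 q's, followed by 3n x's, followed by 2n+3 b's, followed by 2n j's (n = 1, 2, …).
At n = 4 the blocks have lengths 14, 12, 11, 8.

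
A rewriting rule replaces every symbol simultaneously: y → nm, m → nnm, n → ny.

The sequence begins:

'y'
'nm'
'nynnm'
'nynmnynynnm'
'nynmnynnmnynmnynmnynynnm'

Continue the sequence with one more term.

nynmnynnmnynmnynynnmnynmnynnmnynmnynnmnynmnynmnynynnm

Replace each of the 24 characters of nynmnynnmnynmnynmnynynnm in place — ny nm ny nnm ny nm ny ny nnm ny nm ny nnm ny nm ny nnm ny nm ny nm ny ny nnm — and concatenate.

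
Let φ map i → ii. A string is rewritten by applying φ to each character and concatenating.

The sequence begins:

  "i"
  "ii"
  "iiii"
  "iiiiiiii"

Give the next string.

iiiiiiiiiiiiiiii

Expanding iiiiiiii: i→ii, i→ii, i→ii, i→ii, i→ii, i→ii, i→ii, i→ii. Concatenated: ii ii ii ii ii ii ii ii.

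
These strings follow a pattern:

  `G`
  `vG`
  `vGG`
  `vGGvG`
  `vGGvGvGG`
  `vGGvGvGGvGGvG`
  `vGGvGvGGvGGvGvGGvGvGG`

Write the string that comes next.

vGGvGvGGvGGvGvGGvGvGGvGGvGvGGvGGvG

This is a Fibonacci-style word recurrence s(k) = s(k−1)·s(k−2): e.g. vG·G = vGG.
So term 8 is vGGvGvGGvGGvGvGGvGvGG·vGGvGvGGvGGvG.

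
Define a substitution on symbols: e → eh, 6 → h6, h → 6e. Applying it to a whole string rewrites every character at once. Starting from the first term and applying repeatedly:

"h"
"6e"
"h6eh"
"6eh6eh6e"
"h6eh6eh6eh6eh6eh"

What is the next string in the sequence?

φ(h6eh6eh6eh6eh6eh) expands symbol-by-symbol to 6e h6 eh 6e h6 eh 6e h6 eh 6e h6 eh 6e h6 eh 6e; joining the 16 pieces gives the next term.

6eh6eh6eh6eh6eh6eh6eh6eh6eh6eh6e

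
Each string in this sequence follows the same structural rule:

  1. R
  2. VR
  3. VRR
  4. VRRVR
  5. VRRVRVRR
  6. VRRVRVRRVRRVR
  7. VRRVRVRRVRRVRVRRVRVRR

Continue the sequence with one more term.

VRRVRVRRVRRVRVRRVRVRRVRRVRVRRVRRVR

Each term (from the third on) is the previous term followed by the one before it: term 3 = VR·R = VRR.
Continuing: VRRVRVRRVRRVRVRRVRVRR · VRRVRVRRVRRVR gives term 8.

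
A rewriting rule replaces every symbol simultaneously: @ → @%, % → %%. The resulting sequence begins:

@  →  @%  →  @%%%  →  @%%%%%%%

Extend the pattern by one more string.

Rewriting each symbol of @%%%%%%%: @→@%, %→%%, %→%%, %→%%, %→%%, %→%%, %→%%, %→%%, which concatenates to @% %% %% %% %% %% %% %%.

@%%%%%%%%%%%%%%%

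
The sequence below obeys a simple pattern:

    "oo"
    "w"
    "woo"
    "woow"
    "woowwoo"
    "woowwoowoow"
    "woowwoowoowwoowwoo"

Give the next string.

woowwoowoowwoowwoowoowwoowoow

Each term (from the third on) is the previous term followed by the one before it: term 3 = w·oo = woo.
The next term joins woowwoowoowwoowwoo and woowwoowoow.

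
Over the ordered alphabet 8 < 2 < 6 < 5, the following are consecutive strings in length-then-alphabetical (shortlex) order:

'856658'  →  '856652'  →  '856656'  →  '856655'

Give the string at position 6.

856582

Stepping forward 2 times from 856655: 856655 → 856588, then the target.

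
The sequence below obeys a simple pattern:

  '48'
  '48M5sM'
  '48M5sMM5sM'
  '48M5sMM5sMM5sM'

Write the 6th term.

Each term is the previous one with M5sM appended.
From 48M5sMM5sMM5sM, 2 further steps: 48M5sMM5sMM5sM → 48M5sMM5sMM5sMM5sM → (answer).

48M5sMM5sMM5sMM5sMM5sM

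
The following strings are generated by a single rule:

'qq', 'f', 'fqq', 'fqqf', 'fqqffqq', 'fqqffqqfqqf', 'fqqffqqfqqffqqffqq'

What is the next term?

fqqffqqfqqffqqffqqfqqffqqfqqf

Each term (from the third on) is the previous term followed by the one before it: term 3 = f·qq = fqq.
Continuing: fqqffqqfqqffqqffqq · fqqffqqfqqf gives term 8.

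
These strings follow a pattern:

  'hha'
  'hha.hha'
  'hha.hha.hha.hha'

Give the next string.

s(k+1) = s(k)·.·s(k) — each term doubles the last with '.' between the halves.
One more doubling of hha.hha.hha.hha gives the answer.

hha.hha.hha.hha.hha.hha.hha.hha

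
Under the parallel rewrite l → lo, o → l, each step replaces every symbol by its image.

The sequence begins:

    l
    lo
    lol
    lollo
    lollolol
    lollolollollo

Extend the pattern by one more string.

Rewriting the 13 symbols of lollolollollo one by one yields lo l lo lo l lo l lo lo l lo lo l; concatenated:

lollolollollolollolol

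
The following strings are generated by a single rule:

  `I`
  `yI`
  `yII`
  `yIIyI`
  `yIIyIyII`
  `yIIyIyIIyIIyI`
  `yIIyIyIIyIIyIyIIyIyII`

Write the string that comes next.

yIIyIyIIyIIyIyIIyIyIIyIIyIyIIyIIyI

From term 3 onward, concatenate the last term with the second-to-last: yI·I = yII, yII·yI = yIIyI, …
The next term joins yIIyIyIIyIIyIyIIyIyII and yIIyIyIIyIIyI.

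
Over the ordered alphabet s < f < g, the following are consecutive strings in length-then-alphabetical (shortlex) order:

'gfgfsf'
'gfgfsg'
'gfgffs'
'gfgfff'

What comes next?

Find the rightmost character of gfgfff below g, bump it to the next letter, and reset everything to its right to s.

gfgffg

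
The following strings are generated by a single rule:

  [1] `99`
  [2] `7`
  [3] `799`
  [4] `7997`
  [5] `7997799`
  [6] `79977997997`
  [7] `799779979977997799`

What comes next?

This is a Fibonacci-style word recurrence s(k) = s(k−1)·s(k−2): e.g. 7·99 = 799.
Continuing: 799779979977997799 · 79977997997 gives term 8.

79977997997799779979977997997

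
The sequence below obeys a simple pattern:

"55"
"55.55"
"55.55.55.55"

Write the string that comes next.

s(k+1) = s(k)·.·s(k) — each term doubles the last with '.' between the halves.
So the next term is two copies of 55.55.55.55 with '.' between the halves.

55.55.55.55.55.55.55.55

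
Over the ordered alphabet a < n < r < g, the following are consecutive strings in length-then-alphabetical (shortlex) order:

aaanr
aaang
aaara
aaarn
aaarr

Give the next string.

Treat aaarr as a base-4 numeral over the given alphabet and add one, carrying through any trailing g's.

aaarg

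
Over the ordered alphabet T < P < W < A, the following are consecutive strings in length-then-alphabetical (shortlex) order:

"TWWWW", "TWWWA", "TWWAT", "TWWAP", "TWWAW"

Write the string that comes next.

Find the rightmost character of TWWAW below A, bump it to the next letter, and reset everything to its right to T.

TWWAA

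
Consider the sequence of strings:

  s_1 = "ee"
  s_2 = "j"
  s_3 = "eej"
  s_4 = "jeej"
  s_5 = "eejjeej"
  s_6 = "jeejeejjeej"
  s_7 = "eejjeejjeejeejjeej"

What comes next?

From term 3 onward, concatenate the second-to-last term with the last: ee·j = eej, j·eej = jeej, …
Continuing: jeejeejjeej · eejjeejjeejeejjeej gives term 8.

jeejeejjeejeejjeejjeejeejjeej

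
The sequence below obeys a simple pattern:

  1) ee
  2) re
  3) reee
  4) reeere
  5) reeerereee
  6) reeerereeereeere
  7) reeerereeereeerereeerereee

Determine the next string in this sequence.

Each term (from the third on) is the previous term followed by the one before it: term 3 = re·ee = reee.
Continuing: reeerereeereeerereeerereee · reeerereeereeere gives term 8.

reeerereeereeerereeerereeereeerereeereeere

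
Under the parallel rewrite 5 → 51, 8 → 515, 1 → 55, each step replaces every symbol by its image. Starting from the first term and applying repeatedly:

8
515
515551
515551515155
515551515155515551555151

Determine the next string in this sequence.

Applying the rule to each of the 24 symbols of 515551515155515551555151 gives the pieces 51 55 51 51 51 55 51 55 51 55 51 51 51 55 51 51 51 55 51 51 51 55 51 55, which concatenate to the answer.

515551515155515551555151515551515155515151555155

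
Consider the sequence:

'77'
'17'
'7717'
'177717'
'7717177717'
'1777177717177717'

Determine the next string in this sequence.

77171777171777177717177717

Each term (from the third on) is the two preceding terms concatenated in order: term 3 = 77·17 = 7717.
So term 7 is 7717177717·1777177717177717.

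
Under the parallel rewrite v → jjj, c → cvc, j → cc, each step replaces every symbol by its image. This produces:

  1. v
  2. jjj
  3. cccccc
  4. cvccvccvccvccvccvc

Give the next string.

cvcjjjcvccvcjjjcvccvcjjjcvccvcjjjcvccvcjjjcvccvcjjjcvc

φ(cvccvccvccvccvccvc) expands symbol-by-symbol to cvc jjj cvc cvc jjj cvc cvc jjj cvc cvc jjj cvc cvc jjj cvc cvc jjj cvc; joining the 18 pieces gives the next term.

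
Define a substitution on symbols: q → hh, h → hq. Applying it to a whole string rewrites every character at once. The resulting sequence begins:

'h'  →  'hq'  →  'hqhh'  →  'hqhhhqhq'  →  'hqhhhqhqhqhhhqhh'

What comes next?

hqhhhqhqhqhhhqhhhqhhhqhqhqhhhqhq

Applying the rule to each of the 16 symbols of hqhhhqhqhqhhhqhh gives the pieces hq hh hq hq hq hh hq hh hq hh hq hq hq hh hq hq, which concatenate to the answer.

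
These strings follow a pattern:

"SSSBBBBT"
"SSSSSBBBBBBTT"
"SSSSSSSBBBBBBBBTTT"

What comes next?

SSSSSSSSSBBBBBBBBBBTTTT

Term n consists of 2n+1 S's, followed by 2n+2 B's, followed by n T's (n = 1, 2, …).
Setting n = 4 gives 9, 10, 4 characters in each block.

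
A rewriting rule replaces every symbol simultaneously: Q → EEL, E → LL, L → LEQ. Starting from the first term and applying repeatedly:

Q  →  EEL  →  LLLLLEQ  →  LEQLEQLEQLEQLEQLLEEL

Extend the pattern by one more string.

φ(LEQLEQLEQLEQLEQLLEEL) expands symbol-by-symbol to LEQ LL EEL LEQ LL EEL LEQ LL EEL LEQ LL EEL LEQ LL EEL LEQ LEQ LL LL LEQ; joining the 20 pieces gives the next term.

LEQLLEELLEQLLEELLEQLLEELLEQLLEELLEQLLEELLEQLEQLLLLLEQ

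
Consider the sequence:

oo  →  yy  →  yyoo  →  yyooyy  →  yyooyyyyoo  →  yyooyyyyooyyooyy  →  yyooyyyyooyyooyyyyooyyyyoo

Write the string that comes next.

Each term (from the third on) is the previous term followed by the one before it: term 3 = yy·oo = yyoo.
The next term joins yyooyyyyooyyooyyyyooyyyyoo and yyooyyyyooyyooyy.

yyooyyyyooyyooyyyyooyyyyooyyooyyyyooyyooyy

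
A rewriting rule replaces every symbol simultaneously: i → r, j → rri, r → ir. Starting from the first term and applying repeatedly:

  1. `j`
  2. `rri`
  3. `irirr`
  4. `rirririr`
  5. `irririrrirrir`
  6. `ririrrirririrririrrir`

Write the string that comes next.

Rewriting the 21 symbols of ririrrirririrririrrir one by one yields ir r ir r ir ir r ir ir r ir r ir ir r ir r ir ir r ir; concatenated:

irrirririrririrrirririrrirririrrir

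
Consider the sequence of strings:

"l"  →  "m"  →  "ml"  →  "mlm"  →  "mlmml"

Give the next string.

mlmmlmlm

This is a Fibonacci-style word recurrence s(k) = s(k−1)·s(k−2): e.g. m·l = ml.
Continuing: mlmml · mlm gives term 6.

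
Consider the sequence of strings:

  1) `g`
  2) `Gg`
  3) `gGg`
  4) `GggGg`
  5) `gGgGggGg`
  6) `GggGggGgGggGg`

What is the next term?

Each term (from the third on) is the two preceding terms concatenated in order: term 3 = g·Gg = gGg.
The next term joins gGgGggGg and GggGggGgGggGg.

gGgGggGgGggGggGgGggGg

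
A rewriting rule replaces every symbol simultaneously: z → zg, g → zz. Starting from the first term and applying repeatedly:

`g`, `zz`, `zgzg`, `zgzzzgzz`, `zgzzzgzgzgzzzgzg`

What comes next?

zgzzzgzgzgzzzgzzzgzzzgzgzgzzzgzz

Applying the rule to each of the 16 symbols of zgzzzgzgzgzzzgzg gives the pieces zg zz zg zg zg zz zg zz zg zz zg zg zg zz zg zz, which concatenate to the answer.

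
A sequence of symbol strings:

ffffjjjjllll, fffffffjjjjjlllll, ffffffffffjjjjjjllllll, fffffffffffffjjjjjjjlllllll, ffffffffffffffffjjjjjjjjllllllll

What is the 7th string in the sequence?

ffffffffffffffffffffffjjjjjjjjjjllllllllll

Reading off run lengths: f runs 4, 7, 10, 13, 16; j runs 4, 5, 6, 7, 8; l runs 4, 5, 6, 7, 8 — each is linear in n (n = 1, 2, …).
For term 7, n = 7, so the run lengths are 22, 10, 10.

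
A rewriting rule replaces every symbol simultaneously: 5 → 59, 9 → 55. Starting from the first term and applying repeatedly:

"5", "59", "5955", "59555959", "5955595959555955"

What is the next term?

φ(5955595959555955) expands symbol-by-symbol to 59 55 59 59 59 55 59 55 59 55 59 59 59 55 59 59; joining the 16 pieces gives the next term.

59555959595559555955595959555959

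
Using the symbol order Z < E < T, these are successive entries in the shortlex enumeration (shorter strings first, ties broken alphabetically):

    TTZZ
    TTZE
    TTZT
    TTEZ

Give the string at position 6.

Advancing 2 positions from TTEZ through TTEZ → TTEE reaches term 6.

TTET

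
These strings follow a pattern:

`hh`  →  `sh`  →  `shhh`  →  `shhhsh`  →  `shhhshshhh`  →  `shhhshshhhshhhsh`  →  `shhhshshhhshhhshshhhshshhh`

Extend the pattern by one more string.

shhhshshhhshhhshshhhshshhhshhhshshhhshhhsh

This is a Fibonacci-style word recurrence s(k) = s(k−1)·s(k−2): e.g. sh·hh = shhh.
So term 8 is shhhshshhhshhhshshhhshshhh·shhhshshhhshhhsh.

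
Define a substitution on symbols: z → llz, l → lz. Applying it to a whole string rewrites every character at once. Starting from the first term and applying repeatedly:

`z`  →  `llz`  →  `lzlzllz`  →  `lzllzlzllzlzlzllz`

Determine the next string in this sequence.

Replace each of the 17 characters of lzllzlzllzlzlzllz in place — lz llz lz lz llz lz llz lz lz llz lz llz lz llz lz lz llz — and concatenate.

lzllzlzlzllzlzllzlzlzllzlzllzlzllzlzlzllz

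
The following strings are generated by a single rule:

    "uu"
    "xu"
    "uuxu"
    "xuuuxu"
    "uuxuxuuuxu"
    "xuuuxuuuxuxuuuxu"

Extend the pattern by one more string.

From term 3 onward, concatenate the second-to-last term with the last: uu·xu = uuxu, xu·uuxu = xuuuxu, …
Continuing: uuxuxuuuxu · xuuuxuuuxuxuuuxu gives term 7.

uuxuxuuuxuxuuuxuuuxuxuuuxu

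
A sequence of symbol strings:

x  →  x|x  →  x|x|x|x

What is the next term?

s(k+1) = s(k)·|·s(k) — each term doubles the last with '|' between the halves.
One more doubling of x|x|x|x gives the answer.

x|x|x|x|x|x|x|x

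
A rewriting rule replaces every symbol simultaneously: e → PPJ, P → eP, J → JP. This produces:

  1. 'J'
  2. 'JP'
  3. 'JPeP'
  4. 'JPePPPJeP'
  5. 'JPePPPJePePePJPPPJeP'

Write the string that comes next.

JPePPPJePePePJPPPJePPPJePPPJePJPePePePJPPPJeP

Applying the rule to each of the 20 symbols of JPePPPJePePePJPPPJeP gives the pieces JP eP PPJ eP eP eP JP PPJ eP PPJ eP PPJ eP JP eP eP eP JP PPJ eP, which concatenate to the answer.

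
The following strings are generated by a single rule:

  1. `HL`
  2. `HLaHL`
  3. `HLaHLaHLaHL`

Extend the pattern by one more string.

HLaHLaHLaHLaHLaHLaHLaHL

Each string is two copies of the previous one joined by 'a'.
So the next term is two copies of HLaHLaHLaHL with 'a' between the halves.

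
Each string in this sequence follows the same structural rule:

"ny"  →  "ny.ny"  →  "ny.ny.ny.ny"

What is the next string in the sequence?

s(k+1) = s(k)·.·s(k) — each term doubles the last with '.' between the halves.
One more doubling of ny.ny.ny.ny gives the answer.

ny.ny.ny.ny.ny.ny.ny.ny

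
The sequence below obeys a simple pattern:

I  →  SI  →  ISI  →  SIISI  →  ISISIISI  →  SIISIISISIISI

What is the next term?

This is a Fibonacci-style word recurrence s(k) = s(k−2)·s(k−1): e.g. I·SI = ISI.
The next term joins ISISIISI and SIISIISISIISI.

ISISIISISIISIISISIISI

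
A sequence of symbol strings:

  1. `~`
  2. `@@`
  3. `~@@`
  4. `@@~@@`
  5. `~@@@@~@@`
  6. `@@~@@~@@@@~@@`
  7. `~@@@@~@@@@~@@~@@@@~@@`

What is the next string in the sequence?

@@~@@~@@@@~@@~@@@@~@@@@~@@~@@@@~@@

From term 3 onward, concatenate the second-to-last term with the last: ~·@@ = ~@@, @@·~@@ = @@~@@, …
Continuing: @@~@@~@@@@~@@ · ~@@@@~@@@@~@@~@@@@~@@ gives term 8.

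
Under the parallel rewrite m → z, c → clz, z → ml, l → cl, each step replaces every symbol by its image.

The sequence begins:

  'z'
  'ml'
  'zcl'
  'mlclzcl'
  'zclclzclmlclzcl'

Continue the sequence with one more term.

Rewriting the 15 symbols of zclclzclmlclzcl one by one yields ml clz cl clz cl ml clz cl z cl clz cl ml clz cl; concatenated:

mlclzclclzclmlclzclzclclzclmlclzcl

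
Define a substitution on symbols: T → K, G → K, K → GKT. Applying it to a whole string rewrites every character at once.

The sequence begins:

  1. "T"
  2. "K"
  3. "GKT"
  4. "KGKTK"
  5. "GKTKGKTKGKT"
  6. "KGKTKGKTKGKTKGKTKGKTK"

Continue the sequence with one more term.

Replace each of the 21 characters of KGKTKGKTKGKTKGKTKGKTK in place — GKT K GKT K GKT K GKT K GKT K GKT K GKT K GKT K GKT K GKT K GKT — and concatenate.

GKTKGKTKGKTKGKTKGKTKGKTKGKTKGKTKGKTKGKTKGKT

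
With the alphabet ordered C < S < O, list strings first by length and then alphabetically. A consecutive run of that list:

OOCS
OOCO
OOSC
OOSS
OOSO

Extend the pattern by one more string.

Find the rightmost character of OOSO below O, bump it to the next letter, and reset everything to its right to C.

OOOC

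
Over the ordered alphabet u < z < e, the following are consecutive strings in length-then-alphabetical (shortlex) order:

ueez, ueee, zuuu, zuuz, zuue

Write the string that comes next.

Treat zuue as a base-3 numeral over the given alphabet and add one, carrying through any trailing e's.

zuzu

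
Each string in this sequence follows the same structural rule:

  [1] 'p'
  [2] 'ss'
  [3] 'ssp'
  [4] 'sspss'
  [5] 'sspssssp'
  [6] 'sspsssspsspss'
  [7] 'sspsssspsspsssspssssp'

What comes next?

From term 3 onward, concatenate the last term with the second-to-last: ss·p = ssp, ssp·ss = sspss, …
So term 8 is sspsssspsspsssspssssp·sspsssspsspss.

sspsssspsspsssspsssspsspsssspsspss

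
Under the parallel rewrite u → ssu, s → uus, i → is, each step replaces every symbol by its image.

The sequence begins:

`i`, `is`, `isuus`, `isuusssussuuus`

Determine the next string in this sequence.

isuusssussuuusuusuusssuuusuusssussussuuus

Applying the rule to each of the 14 symbols of isuusssussuuus gives the pieces is uus ssu ssu uus uus uus ssu uus uus ssu ssu ssu uus, which concatenate to the answer.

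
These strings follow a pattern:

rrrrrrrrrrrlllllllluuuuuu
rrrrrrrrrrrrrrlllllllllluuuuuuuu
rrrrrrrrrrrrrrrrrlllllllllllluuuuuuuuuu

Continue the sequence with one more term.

Term n consists of 3n+2 r's, followed by 2n+2 l's, followed by 2n u's, where the shown terms are n = 3, 4, 5.
For the next term, n = 6, so the run lengths are 20, 14, 12.

rrrrrrrrrrrrrrrrrrrrlllllllllllllluuuuuuuuuuuu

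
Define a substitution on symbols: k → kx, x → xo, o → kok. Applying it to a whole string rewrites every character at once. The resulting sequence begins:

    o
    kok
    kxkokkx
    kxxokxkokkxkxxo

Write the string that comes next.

kxxoxokokkxxokxkokkxkxxokxxoxokok

Replace each of the 15 characters of kxxokxkokkxkxxo in place — kx xo xo kok kx xo kx kok kx kx xo kx xo xo kok — and concatenate.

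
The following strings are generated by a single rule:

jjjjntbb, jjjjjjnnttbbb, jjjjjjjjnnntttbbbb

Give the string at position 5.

Term n consists of 2n j's, followed by n-1 n's, followed by n-1 t's, followed by n b's, where the shown terms are n = 2, 3, 4.
Setting n = 6 gives 12, 5, 5, 6 characters in each block.

jjjjjjjjjjjjnnnnntttttbbbbbb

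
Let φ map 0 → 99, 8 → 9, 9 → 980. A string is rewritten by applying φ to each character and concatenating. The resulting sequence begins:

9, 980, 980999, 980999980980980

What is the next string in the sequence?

980999980980980980999980999980999

Applying the rule to each of the 15 symbols of 980999980980980 gives the pieces 980 9 99 980 980 980 980 9 99 980 9 99 980 9 99, which concatenate to the answer.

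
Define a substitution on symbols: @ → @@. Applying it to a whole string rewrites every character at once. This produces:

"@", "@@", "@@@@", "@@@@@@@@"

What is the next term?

Apply φ to @@@@@@@@ symbol by symbol: @→@@, @→@@, @→@@, @→@@, @→@@, @→@@, @→@@, @→@@; joined: @@ @@ @@ @@ @@ @@ @@ @@.

@@@@@@@@@@@@@@@@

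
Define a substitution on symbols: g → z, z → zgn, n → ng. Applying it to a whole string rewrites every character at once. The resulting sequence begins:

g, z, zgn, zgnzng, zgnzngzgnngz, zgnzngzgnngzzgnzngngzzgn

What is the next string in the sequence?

Replace each of the 24 characters of zgnzngzgnngzzgnzngngzzgn in place — zgn z ng zgn ng z zgn z ng ng z zgn zgn z ng zgn ng z ng z zgn zgn z ng — and concatenate.

zgnzngzgnngzzgnzngngzzgnzgnzngzgnngzngzzgnzgnzng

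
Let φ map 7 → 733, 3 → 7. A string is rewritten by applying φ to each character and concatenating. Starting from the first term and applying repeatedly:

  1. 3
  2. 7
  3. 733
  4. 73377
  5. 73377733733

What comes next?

Rewriting each symbol of 73377733733: 7→733, 3→7, 3→7, 7→733, 7→733, 7→733, 3→7, 3→7, 7→733, 3→7, 3→7, which concatenates to 733 7 7 733 733 733 7 7 733 7 7.

733777337337337773377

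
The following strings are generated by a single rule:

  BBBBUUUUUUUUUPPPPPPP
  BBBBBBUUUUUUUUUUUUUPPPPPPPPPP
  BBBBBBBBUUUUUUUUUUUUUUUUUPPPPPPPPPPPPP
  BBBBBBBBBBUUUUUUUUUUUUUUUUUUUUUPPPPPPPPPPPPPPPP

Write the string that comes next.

Term n consists of 2n B's, followed by 4n+1 U's, followed by 3n+1 P's, where the shown terms are n = 2, 3, 4, 5.
Setting n = 6 gives 12, 25, 19 characters in each block.

BBBBBBBBBBBBUUUUUUUUUUUUUUUUUUUUUUUUUPPPPPPPPPPPPPPPPPPP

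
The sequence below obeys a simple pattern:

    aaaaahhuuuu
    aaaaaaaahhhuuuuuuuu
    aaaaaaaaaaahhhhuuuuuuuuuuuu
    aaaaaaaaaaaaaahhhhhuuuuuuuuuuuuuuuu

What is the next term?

aaaaaaaaaaaaaaaaahhhhhhuuuuuuuuuuuuuuuuuuuu

The n-th term is 3n+2 a's then n+1 h's then 4n u's (n = 1, 2, …).
Setting n = 5 gives 17, 6, 20 characters in each block.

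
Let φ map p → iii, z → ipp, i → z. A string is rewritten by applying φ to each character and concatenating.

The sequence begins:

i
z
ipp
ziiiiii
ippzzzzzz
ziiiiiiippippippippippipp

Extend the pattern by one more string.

ippzzzzzzziiiiiiziiiiiiziiiiiiziiiiiiziiiiiiziiiiii

Replace each of the 25 characters of ziiiiiiippippippippippipp in place — ipp z z z z z z z iii iii z iii iii z iii iii z iii iii z iii iii z iii iii — and concatenate.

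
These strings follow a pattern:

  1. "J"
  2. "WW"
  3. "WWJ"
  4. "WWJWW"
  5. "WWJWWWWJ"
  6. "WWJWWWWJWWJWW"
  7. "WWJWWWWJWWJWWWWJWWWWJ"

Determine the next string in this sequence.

WWJWWWWJWWJWWWWJWWWWJWWJWWWWJWWJWW

This is a Fibonacci-style word recurrence s(k) = s(k−1)·s(k−2): e.g. WW·J = WWJ.
The next term joins WWJWWWWJWWJWWWWJWWWWJ and WWJWWWWJWWJWW.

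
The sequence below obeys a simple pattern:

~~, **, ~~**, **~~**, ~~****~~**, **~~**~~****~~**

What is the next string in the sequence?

This is a Fibonacci-style word recurrence s(k) = s(k−2)·s(k−1): e.g. ~~·** = ~~**.
The next term joins ~~****~~** and **~~**~~****~~**.

~~****~~****~~**~~****~~**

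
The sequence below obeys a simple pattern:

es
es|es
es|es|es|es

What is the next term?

Each string is two copies of the previous one joined by '|'.
So the next term is two copies of es|es|es|es with '|' between the halves.

es|es|es|es|es|es|es|es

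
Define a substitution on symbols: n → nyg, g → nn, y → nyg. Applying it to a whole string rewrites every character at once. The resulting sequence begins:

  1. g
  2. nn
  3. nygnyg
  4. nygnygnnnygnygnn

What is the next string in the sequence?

Rewriting the 16 symbols of nygnygnnnygnygnn one by one yields nyg nyg nn nyg nyg nn nyg nyg nyg nyg nn nyg nyg nn nyg nyg; concatenated:

nygnygnnnygnygnnnygnygnygnygnnnygnygnnnygnyg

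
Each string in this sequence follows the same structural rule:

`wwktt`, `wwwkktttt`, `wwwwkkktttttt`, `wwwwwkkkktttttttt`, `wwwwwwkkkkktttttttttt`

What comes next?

Term n consists of n+1 w's, followed by n k's, followed by 2n t's (n = 1, 2, …).
For the next term, n = 6, so the run lengths are 7, 6, 12.

wwwwwwwkkkkkktttttttttttt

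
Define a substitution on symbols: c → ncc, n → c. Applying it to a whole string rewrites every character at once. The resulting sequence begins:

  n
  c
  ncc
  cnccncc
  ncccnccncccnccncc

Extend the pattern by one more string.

φ(ncccnccncccnccncc) expands symbol-by-symbol to c ncc ncc ncc c ncc ncc c ncc ncc ncc c ncc ncc c ncc ncc; joining the 17 pieces gives the next term.

cnccnccncccnccncccnccnccncccnccncccnccncc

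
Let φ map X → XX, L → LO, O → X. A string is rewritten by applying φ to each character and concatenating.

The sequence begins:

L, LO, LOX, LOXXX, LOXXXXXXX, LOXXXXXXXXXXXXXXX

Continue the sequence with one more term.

Rewriting the 17 symbols of LOXXXXXXXXXXXXXXX one by one yields LO X XX XX XX XX XX XX XX XX XX XX XX XX XX XX XX; concatenated:

LOXXXXXXXXXXXXXXXXXXXXXXXXXXXXXXX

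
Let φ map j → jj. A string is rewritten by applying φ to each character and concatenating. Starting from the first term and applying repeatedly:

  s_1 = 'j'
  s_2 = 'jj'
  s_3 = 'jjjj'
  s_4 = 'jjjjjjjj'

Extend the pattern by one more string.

Expanding jjjjjjjj: j→jj, j→jj, j→jj, j→jj, j→jj, j→jj, j→jj, j→jj. Concatenated: jj jj jj jj jj jj jj jj.

jjjjjjjjjjjjjjjj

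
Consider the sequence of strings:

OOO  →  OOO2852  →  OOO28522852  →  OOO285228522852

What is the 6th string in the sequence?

OOO28522852285228522852

Each term is the previous one with 2852 appended.
From OOO285228522852, 2 further steps: OOO285228522852 → OOO2852285228522852 → (answer).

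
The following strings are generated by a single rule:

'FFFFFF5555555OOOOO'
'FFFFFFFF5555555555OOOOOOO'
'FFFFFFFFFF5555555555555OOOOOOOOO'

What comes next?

The n-th term is 2n F's then 3n-2 5's then 2n-1 O's, where the shown terms are n = 3, 4, 5.
For the next term, n = 6, so the run lengths are 12, 16, 11.

FFFFFFFFFFFF5555555555555555OOOOOOOOOOO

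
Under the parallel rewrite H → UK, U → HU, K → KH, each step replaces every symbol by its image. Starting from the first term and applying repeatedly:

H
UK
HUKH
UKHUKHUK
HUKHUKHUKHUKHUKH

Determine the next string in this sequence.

φ(HUKHUKHUKHUKHUKH) expands symbol-by-symbol to UK HU KH UK HU KH UK HU KH UK HU KH UK HU KH UK; joining the 16 pieces gives the next term.

UKHUKHUKHUKHUKHUKHUKHUKHUKHUKHUK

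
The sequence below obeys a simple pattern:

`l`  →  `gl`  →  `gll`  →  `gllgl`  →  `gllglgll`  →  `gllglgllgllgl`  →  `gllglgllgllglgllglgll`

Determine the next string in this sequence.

gllglgllgllglgllglgllgllglgllgllgl

This is a Fibonacci-style word recurrence s(k) = s(k−1)·s(k−2): e.g. gl·l = gll.
Continuing: gllglgllgllglgllglgll · gllglgllgllgl gives term 8.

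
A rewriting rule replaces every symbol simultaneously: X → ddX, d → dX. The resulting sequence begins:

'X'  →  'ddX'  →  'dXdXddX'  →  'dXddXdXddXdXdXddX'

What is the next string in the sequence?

φ(dXddXdXddXdXdXddX) expands symbol-by-symbol to dX ddX dX dX ddX dX ddX dX dX ddX dX ddX dX ddX dX dX ddX; joining the 17 pieces gives the next term.

dXddXdXdXddXdXddXdXdXddXdXddXdXddXdXdXddX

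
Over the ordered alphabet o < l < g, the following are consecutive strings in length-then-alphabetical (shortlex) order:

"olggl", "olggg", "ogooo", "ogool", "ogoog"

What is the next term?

ogolo

The successor of ogoog increments the rightmost position that isn't already g and resets every position after it to o.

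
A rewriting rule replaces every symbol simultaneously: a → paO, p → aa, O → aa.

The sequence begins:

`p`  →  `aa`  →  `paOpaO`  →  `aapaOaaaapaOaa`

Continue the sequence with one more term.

Applying the rule to each of the 14 symbols of aapaOaaaapaOaa gives the pieces paO paO aa paO aa paO paO paO paO aa paO aa paO paO, which concatenate to the answer.

paOpaOaapaOaapaOpaOpaOpaOaapaOaapaOpaO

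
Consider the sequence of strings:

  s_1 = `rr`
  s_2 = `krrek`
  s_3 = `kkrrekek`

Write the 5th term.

Each term wraps the previous one in k on the left and ek on the right.
From kkrrekek, 2 further steps: kkrrekek → kkkrrekekek → (answer).

kkkkrrekekekek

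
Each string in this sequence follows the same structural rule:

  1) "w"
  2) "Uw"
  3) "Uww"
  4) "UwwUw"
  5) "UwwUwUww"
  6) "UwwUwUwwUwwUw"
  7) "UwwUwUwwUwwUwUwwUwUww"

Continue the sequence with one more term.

UwwUwUwwUwwUwUwwUwUwwUwwUwUwwUwwUw

Each term (from the third on) is the previous term followed by the one before it: term 3 = Uw·w = Uww.
So term 8 is UwwUwUwwUwwUwUwwUwUww·UwwUwUwwUwwUw.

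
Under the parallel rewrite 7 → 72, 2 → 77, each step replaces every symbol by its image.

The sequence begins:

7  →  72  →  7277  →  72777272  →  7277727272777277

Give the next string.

72777272727772777277727272777272

Applying the rule to each of the 16 symbols of 7277727272777277 gives the pieces 72 77 72 72 72 77 72 77 72 77 72 72 72 77 72 72, which concatenate to the answer.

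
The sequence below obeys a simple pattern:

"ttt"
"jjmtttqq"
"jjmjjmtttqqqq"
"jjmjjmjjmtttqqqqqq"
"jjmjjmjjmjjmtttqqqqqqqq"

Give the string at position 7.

jjmjjmjjmjjmjjmjjmtttqqqqqqqqqqqq

Each term wraps the previous one in jjm on the left and qq on the right.
From jjmjjmjjmjjmtttqqqqqqqq, 2 further steps: jjmjjmjjmjjmtttqqqqqqqq → jjmjjmjjmjjmjjmtttqqqqqqqqqq → (answer).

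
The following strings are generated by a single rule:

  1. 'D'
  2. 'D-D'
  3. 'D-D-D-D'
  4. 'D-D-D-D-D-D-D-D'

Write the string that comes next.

s(k+1) = s(k)·-·s(k) — each term doubles the last with '-' between the halves.
Doubling D-D-D-D-D-D-D-D with '-' between the halves:

D-D-D-D-D-D-D-D-D-D-D-D-D-D-D-D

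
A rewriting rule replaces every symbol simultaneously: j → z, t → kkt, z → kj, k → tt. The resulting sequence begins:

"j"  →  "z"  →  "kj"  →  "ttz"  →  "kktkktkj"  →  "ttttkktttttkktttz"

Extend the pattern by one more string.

kktkktkktkktttttkktkktkktkktkktttttkktkktkktkj

φ(ttttkktttttkktttz) expands symbol-by-symbol to kkt kkt kkt kkt tt tt kkt kkt kkt kkt kkt tt tt kkt kkt kkt kj; joining the 17 pieces gives the next term.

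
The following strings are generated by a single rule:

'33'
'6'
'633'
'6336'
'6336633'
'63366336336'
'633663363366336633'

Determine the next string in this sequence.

63366336336633663363366336336

This is a Fibonacci-style word recurrence s(k) = s(k−1)·s(k−2): e.g. 6·33 = 633.
So term 8 is 633663363366336633·63366336336.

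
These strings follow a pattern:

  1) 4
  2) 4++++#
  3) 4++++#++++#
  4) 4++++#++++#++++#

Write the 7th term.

4++++#++++#++++#++++#++++#++++#

The strings grow by a fixed suffix ++++# each time.
From 4++++#++++#++++#, 3 further steps: 4++++#++++#++++# → 4++++#++++#++++#++++# → 4++++#++++#++++#++++#++++# → (answer).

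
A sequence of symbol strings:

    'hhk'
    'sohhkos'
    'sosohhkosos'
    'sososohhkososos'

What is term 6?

sososososohhkososososos

s(k+1) = so·s(k)·os, so each term gains so as a prefix and os as a suffix.
From sososohhkososos, 2 further steps: sososohhkososos → sosososohhkosososos → (answer).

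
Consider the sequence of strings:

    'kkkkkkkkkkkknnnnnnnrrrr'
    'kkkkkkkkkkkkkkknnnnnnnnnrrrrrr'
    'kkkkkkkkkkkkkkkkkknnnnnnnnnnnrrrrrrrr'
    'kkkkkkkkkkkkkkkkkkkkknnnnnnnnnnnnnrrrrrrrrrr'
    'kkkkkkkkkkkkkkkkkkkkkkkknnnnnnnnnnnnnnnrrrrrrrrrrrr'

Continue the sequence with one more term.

kkkkkkkkkkkkkkkkkkkkkkkkkkknnnnnnnnnnnnnnnnnrrrrrrrrrrrrrr

Each string has the form k^{3n+3} n^{2n+1} r^{2n-2}, where the shown terms are n = 3, 4, 5, 6, 7.
Setting n = 8 gives 27, 17, 14 characters in each block.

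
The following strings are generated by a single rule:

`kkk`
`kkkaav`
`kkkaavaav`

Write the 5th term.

Every step adds aav to the end: s(k+1) = s(k)·aav.
From kkkaavaav, 2 further steps: kkkaavaav → kkkaavaavaav → (answer).

kkkaavaavaavaav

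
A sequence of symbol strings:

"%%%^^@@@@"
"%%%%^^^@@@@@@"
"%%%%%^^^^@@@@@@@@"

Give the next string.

The n-th term is n+1 %'s then n ^'s then 2n @'s, where the shown terms are n = 2, 3, 4.
At n = 5 the blocks have lengths 6, 5, 10.

%%%%%%^^^^^@@@@@@@@@@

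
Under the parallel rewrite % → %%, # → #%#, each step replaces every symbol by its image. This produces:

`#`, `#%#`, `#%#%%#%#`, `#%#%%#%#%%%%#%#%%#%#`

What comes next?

Rewriting the 20 symbols of #%#%%#%#%%%%#%#%%#%# one by one yields #%# %% #%# %% %% #%# %% #%# %% %% %% %% #%# %% #%# %% %% #%# %% #%#; concatenated:

#%#%%#%#%%%%#%#%%#%#%%%%%%%%#%#%%#%#%%%%#%#%%#%#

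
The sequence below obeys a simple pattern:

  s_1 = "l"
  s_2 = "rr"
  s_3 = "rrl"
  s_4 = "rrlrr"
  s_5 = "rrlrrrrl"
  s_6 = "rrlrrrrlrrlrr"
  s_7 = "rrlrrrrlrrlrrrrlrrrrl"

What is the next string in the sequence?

This is a Fibonacci-style word recurrence s(k) = s(k−1)·s(k−2): e.g. rr·l = rrl.
The next term joins rrlrrrrlrrlrrrrlrrrrl and rrlrrrrlrrlrr.

rrlrrrrlrrlrrrrlrrrrlrrlrrrrlrrlrr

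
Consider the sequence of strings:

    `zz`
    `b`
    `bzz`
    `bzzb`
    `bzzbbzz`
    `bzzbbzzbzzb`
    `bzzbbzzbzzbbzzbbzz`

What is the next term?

This is a Fibonacci-style word recurrence s(k) = s(k−1)·s(k−2): e.g. b·zz = bzz.
The next term joins bzzbbzzbzzbbzzbbzz and bzzbbzzbzzb.

bzzbbzzbzzbbzzbbzzbzzbbzzbzzb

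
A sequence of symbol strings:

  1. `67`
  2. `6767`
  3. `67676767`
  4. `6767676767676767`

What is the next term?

s(k+1) = s(k)·s(k) — each term doubles the last.
Doubling 6767676767676767:

67676767676767676767676767676767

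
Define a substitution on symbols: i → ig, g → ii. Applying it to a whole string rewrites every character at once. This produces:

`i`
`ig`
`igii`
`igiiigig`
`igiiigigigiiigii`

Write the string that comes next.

Rewriting the 16 symbols of igiiigigigiiigii one by one yields ig ii ig ig ig ii ig ii ig ii ig ig ig ii ig ig; concatenated:

igiiigigigiiigiiigiiigigigiiigig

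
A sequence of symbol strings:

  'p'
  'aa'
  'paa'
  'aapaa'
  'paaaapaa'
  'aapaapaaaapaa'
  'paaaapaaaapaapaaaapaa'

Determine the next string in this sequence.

From term 3 onward, concatenate the second-to-last term with the last: p·aa = paa, aa·paa = aapaa, …
The next term joins aapaapaaaapaa and paaaapaaaapaapaaaapaa.

aapaapaaaapaapaaaapaaaapaapaaaapaa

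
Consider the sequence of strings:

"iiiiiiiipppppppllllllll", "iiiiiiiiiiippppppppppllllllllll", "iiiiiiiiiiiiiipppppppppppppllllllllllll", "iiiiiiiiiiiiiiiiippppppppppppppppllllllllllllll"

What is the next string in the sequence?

iiiiiiiiiiiiiiiiiiiipppppppppppppppppppllllllllllllllll

Reading off run lengths: i runs 8, 11, 14, 17; p runs 7, 10, 13, 16; l runs 8, 10, 12, 14 — each is linear in n, where the shown terms are n = 3, 4, 5, 6.
Setting n = 7 gives 20, 19, 16 characters in each block.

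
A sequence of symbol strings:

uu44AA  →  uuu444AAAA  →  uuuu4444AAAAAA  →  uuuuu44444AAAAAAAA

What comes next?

uuuuuu444444AAAAAAAAAA

The n-th term is n+1 u's then n+1 4's then 2n A's (n = 1, 2, …).
For the next term, n = 5, so the run lengths are 6, 6, 10.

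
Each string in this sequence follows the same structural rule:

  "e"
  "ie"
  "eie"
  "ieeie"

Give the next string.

From term 3 onward, concatenate the second-to-last term with the last: e·ie = eie, ie·eie = ieeie, …
The next term joins eie and ieeie.

eieieeie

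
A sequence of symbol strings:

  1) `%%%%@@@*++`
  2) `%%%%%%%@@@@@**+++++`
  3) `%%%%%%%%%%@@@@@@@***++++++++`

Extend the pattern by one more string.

%%%%%%%%%%%%%@@@@@@@@@****+++++++++++

Reading off run lengths: % runs 4, 7, 10; @ runs 3, 5, 7; * runs 1, 2, 3; + runs 2, 5, 8 — each is linear in n (n = 1, 2, …).
At n = 4 the blocks have lengths 13, 9, 4, 11.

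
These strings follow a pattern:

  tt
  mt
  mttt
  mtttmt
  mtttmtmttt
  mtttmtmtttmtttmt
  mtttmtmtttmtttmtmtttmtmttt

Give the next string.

mtttmtmtttmtttmtmtttmtmtttmtttmtmtttmtttmt

Each term (from the third on) is the previous term followed by the one before it: term 3 = mt·tt = mttt.
So term 8 is mtttmtmtttmtttmtmtttmtmttt·mtttmtmtttmtttmt.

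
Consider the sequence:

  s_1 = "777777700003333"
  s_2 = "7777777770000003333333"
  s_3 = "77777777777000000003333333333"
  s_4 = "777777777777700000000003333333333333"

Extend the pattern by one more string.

7777777777777770000000000003333333333333333

Each string has the form 7^{2n+3} 0^{2n} 3^{3n-2}, where the shown terms are n = 2, 3, 4, 5.
At n = 6 the blocks have lengths 15, 12, 16.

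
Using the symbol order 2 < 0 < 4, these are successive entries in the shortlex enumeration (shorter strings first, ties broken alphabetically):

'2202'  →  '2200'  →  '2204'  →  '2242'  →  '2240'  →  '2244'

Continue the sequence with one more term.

2022

The successor of 2244 increments the rightmost position that isn't already 4 and resets every position after it to 2.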